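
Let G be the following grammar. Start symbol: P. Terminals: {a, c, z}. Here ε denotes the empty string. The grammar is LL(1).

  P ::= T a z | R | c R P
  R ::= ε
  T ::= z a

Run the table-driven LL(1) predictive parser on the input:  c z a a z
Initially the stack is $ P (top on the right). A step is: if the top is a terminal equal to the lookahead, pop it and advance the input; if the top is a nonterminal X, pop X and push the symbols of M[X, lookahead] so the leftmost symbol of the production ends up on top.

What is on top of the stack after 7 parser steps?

a

     Stack      Input        Action
  1  $ P        c z a a z $  expand P ::= c R P
  2  $ P R c    c z a a z $  match c
  3  $ P R      z a a z $    expand R ::= ε
  4  $ P        z a a z $    expand P ::= T a z
  5  $ z a T    z a a z $    expand T ::= z a
  6  $ z a a z  z a a z $    match z
  7  $ z a a    a a z $      match a
Stack after step 7: $ z a (top = a).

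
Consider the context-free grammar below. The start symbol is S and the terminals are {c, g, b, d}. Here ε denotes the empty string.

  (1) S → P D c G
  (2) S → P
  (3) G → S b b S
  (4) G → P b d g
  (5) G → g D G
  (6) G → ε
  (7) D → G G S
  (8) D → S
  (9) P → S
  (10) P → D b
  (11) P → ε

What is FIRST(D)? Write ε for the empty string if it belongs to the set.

FIRST(S) = {ε, b, c, g}  (via P D c G, P)
FIRST(G) = {ε, b, c, g}  (via S b b S, P b d g)
FIRST(D) = {ε, b, c, g}  (via G G S, S)
FIRST(P) = {ε, b, c, g}  (via S, D b)

{ε, b, c, g}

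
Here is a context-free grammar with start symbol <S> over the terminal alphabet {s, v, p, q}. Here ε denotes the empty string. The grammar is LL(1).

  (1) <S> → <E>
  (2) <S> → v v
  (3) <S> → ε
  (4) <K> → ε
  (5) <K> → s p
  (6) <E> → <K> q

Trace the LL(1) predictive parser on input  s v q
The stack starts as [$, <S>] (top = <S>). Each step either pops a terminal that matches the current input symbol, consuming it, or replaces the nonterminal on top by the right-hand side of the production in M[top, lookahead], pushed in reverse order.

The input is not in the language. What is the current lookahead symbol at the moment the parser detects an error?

     Stack    Input    Action
  1  $ <S>    s v q $  expand <S> → <E>
  2  $ <E>    s v q $  expand <E> → <K> q
  3  $ q <K>  s v q $  expand <K> → s p
  4  $ q p s  s v q $  match s
  5  $ q p    v q $    error: top is terminal p but lookahead is v

v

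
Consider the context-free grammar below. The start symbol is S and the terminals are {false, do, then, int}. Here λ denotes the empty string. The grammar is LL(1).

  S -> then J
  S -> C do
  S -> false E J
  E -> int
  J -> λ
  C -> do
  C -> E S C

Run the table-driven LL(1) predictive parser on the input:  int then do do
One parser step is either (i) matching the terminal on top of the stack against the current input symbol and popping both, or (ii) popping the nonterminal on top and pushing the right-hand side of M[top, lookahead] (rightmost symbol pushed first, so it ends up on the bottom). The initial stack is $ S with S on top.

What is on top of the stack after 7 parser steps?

C

     Stack          Input             Action
  1  $ S            int then do do $  expand S -> C do
  2  $ do C         int then do do $  expand C -> E S C
  3  $ do C S E     int then do do $  expand E -> int
  4  $ do C S int   int then do do $  match int
  5  $ do C S       then do do $      expand S -> then J
  6  $ do C J then  then do do $      match then
  7  $ do C J       do do $           expand J -> λ
Stack after step 7: $ do C (top = C).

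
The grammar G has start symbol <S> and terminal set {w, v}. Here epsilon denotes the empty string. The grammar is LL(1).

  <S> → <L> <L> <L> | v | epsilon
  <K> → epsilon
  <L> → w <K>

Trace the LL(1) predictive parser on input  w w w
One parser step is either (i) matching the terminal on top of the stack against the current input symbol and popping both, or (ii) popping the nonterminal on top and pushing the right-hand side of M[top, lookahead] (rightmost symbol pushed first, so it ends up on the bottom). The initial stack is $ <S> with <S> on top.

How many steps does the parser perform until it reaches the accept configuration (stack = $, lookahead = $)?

step 1: stack=$ <S>  input=w w w $  — expand <S> → <L> <L> <L>
step 2: stack=$ <L> <L> <L>  input=w w w $  — expand <L> → w <K>
step 3: stack=$ <L> <L> <K> w  input=w w w $  — match w
step 4: stack=$ <L> <L> <K>  input=w w $  — expand <K> → epsilon
step 5: stack=$ <L> <L>  input=w w $  — expand <L> → w <K>
step 6: stack=$ <L> <K> w  input=w w $  — match w
step 7: stack=$ <L> <K>  input=w $  — expand <K> → epsilon
step 8: stack=$ <L>  input=w $  — expand <L> → w <K>
step 9: stack=$ <K> w  input=w $  — match w
step 10: stack=$ <K>  input=$  — expand <K> → epsilon
Accept reached after 10 steps.

10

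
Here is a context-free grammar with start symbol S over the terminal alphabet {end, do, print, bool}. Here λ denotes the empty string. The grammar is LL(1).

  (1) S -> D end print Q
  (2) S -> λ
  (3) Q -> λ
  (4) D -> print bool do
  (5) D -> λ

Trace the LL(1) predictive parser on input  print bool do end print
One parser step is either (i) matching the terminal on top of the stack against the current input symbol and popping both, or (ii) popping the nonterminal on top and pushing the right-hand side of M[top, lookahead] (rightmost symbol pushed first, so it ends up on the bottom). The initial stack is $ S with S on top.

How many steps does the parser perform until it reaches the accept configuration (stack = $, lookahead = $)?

8

     Stack                        Input                      Action
  1  $ S                          print bool do end print $  expand S -> D end print Q
  2  $ Q print end D              print bool do end print $  expand D -> print bool do
  3  $ Q print end do bool print  print bool do end print $  match print
  4  $ Q print end do bool        bool do end print $        match bool
  5  $ Q print end do             do end print $             match do
  6  $ Q print end                end print $                match end
  7  $ Q print                    print $                    match print
  8  $ Q                          $                          expand Q -> λ
Accept reached after 8 steps.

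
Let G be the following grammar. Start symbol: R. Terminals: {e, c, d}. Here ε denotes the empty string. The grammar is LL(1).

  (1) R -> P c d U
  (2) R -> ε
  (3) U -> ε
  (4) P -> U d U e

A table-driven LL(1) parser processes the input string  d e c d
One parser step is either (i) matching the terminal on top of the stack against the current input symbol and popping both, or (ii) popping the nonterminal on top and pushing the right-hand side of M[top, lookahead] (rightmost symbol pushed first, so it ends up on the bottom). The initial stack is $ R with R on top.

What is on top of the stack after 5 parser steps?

     Stack            Input      Action
  1  $ R              d e c d $  expand R -> P c d U
  2  $ U d c P        d e c d $  expand P -> U d U e
  3  $ U d c e U d U  d e c d $  expand U -> ε
  4  $ U d c e U d    d e c d $  match d
  5  $ U d c e U      e c d $    expand U -> ε
Stack after step 5: $ U d c e (top = e).

e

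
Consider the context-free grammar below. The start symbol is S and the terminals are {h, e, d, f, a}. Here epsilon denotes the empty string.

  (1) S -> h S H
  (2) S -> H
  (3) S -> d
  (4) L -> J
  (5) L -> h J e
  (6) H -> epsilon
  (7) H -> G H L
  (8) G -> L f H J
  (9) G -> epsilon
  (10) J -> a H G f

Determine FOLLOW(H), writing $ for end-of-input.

{$, a, f, h}

FIRST(J) = {a}
FIRST(L) = {a, h}  (via J)
FIRST(G) = {epsilon, a, h}  (via L f H J)
FIRST(H) = {epsilon, a, h}  (via G H L)
FIRST(S) = {epsilon, a, d, h}  (via H)
FOLLOW(S) includes $ since S is the start symbol.
FOLLOW(S): in S->h S H, S is followed by H with FIRST {epsilon, a, h}; in S->h S H, the suffix after S is nullable (adds nothing new). Thus FOLLOW(S) = {$, a, h}.
FOLLOW(H): in S->h S H, the suffix after H is empty, so FOLLOW(H) ⊇ FOLLOW(S) = {$, a, h}; in S->H, the suffix after H is empty, so FOLLOW(H) ⊇ FOLLOW(S) = {$, a, h}; in H->G H L, H is followed by L with FIRST {a, h}; in G->L f H J, H is followed by J with FIRST {a}; in J->a H G f, H is followed by G f with FIRST {a, f, h}. Thus FOLLOW(H) = {$, a, f, h}.
FOLLOW(L): in H->G H L, the suffix after L is empty, so FOLLOW(L) ⊇ FOLLOW(H) = {$, a, f, h}; in G->L f H J, L is followed by f H J with FIRST {f}. Thus FOLLOW(L) = {$, a, f, h}.
FOLLOW(G): in H->G H L, G is followed by H L with FIRST {a, h}; in J->a H G f, G is followed by f with FIRST {f}. Thus FOLLOW(G) = {a, f, h}.
FOLLOW(J): in L->J, the suffix after J is empty, so FOLLOW(J) ⊇ FOLLOW(L) = {$, a, f, h}; in L->h J e, J is followed by e with FIRST {e}; in G->L f H J, the suffix after J is empty, so FOLLOW(J) ⊇ FOLLOW(G) = {a, f, h}. Thus FOLLOW(J) = {$, a, e, f, h}.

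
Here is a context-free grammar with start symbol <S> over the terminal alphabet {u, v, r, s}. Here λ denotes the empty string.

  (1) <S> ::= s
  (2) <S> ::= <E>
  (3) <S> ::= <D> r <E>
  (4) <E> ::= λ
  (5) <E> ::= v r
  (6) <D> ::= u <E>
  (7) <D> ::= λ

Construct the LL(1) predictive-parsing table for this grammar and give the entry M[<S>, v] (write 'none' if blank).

FIRST(<E>): from <E>::=λ we get {λ}; from <E>::=v r we get {v}. So FIRST(<E>) = {λ, v}.
FIRST(<D>): from <D>::=u <E> we get {u}; from <D>::=λ we get {λ}. So FIRST(<D>) = {λ, u}.
FIRST(<S>): from <S>::=s we get {s}; from <S>::=<E> we get {λ, v}; from <S>::=<D> r <E> we get {r, u}. So FIRST(<S>) = {λ, r, s, u, v}.
FOLLOW(<S>) includes $ since <S> is the start symbol.
FOLLOW(<S>): <S> appears on no right-hand side. Thus FOLLOW(<S>) = {$}.
For <S> ::= s: FIRST(s) = {s}, so it goes in M[<S>, t] for t ∈ {s}.
For <S> ::= <E>: FIRST(<E>) = {λ, v}, so it goes in M[<S>, t] for t ∈ {v}; since λ ∈ FIRST, also for every t ∈ FOLLOW(<S>) = {$}.
For <S> ::= <D> r <E>: FIRST(<D> r <E>) = {r, u}, so it goes in M[<S>, t] for t ∈ {r, u}.

<S> ::= <E>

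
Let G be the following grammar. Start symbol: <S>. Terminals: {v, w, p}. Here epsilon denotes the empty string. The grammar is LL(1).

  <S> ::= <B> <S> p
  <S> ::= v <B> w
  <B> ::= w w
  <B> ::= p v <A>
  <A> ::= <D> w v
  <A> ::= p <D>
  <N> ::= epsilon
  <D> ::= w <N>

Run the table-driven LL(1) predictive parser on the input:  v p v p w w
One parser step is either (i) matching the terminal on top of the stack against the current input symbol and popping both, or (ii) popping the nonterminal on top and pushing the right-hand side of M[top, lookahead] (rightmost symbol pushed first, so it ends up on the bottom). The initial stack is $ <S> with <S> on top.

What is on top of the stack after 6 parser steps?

p

step 1: stack=$ <S>  input=v p v p w w $  — expand <S> ::= v <B> w
step 2: stack=$ w <B> v  input=v p v p w w $  — match v
step 3: stack=$ w <B>  input=p v p w w $  — expand <B> ::= p v <A>
step 4: stack=$ w <A> v p  input=p v p w w $  — match p
step 5: stack=$ w <A> v  input=v p w w $  — match v
step 6: stack=$ w <A>  input=p w w $  — expand <A> ::= p <D>
Stack after step 6: $ w <D> p (top = p).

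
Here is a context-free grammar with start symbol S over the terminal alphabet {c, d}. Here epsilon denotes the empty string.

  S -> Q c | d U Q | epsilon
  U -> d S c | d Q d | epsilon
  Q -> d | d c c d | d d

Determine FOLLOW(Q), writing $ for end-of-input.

{$, c, d}

FIRST(U): from U->d S c we get {d}; from U->d Q d we get {d}; from U->epsilon we get {epsilon}. So FIRST(U) = {epsilon, d}.
FIRST(Q): from Q->d we get {d}; from Q->d c c d we get {d}; from Q->d d we get {d}. So FIRST(Q) = {d}.
FIRST(S): from S->Q c we get {d}; from S->d U Q we get {d}; from S->epsilon we get {epsilon}. So FIRST(S) = {epsilon, d}.
FOLLOW(S) includes $ since S is the start symbol.
FOLLOW(S): in U->d S c, S is followed by c with FIRST {c}. Thus FOLLOW(S) = {$, c}.
FOLLOW(U): in S->d U Q, U is followed by Q with FIRST {d}. Thus FOLLOW(U) = {d}.
FOLLOW(Q): in S->Q c, Q is followed by c with FIRST {c}; in S->d U Q, the suffix after Q is empty, so FOLLOW(Q) ⊇ FOLLOW(S) = {$, c}; in U->d Q d, Q is followed by d with FIRST {d}. Thus FOLLOW(Q) = {$, c, d}.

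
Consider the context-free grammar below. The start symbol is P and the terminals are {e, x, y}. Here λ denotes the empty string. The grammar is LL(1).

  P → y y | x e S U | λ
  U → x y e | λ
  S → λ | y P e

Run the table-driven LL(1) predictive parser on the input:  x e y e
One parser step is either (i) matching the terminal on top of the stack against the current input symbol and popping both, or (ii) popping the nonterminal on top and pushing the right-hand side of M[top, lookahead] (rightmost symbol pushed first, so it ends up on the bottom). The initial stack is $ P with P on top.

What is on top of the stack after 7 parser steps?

U

     Stack      Input      Action
  1  $ P        x e y e $  expand P → x e S U
  2  $ U S e x  x e y e $  match x
  3  $ U S e    e y e $    match e
  4  $ U S      y e $      expand S → y P e
  5  $ U e P y  y e $      match y
  6  $ U e P    e $        expand P → λ
  7  $ U e      e $        match e
Stack after step 7: $ U (top = U).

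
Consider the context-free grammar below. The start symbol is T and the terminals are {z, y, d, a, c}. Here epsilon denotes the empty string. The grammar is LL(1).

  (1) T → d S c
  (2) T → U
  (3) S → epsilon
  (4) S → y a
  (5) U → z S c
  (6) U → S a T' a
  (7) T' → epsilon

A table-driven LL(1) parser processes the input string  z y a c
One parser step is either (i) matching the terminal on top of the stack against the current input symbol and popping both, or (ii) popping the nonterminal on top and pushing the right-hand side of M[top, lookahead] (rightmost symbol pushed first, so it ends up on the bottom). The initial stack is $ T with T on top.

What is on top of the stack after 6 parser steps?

     Stack    Input      Action
  1  $ T      z y a c $  expand T → U
  2  $ U      z y a c $  expand U → z S c
  3  $ c S z  z y a c $  match z
  4  $ c S    y a c $    expand S → y a
  5  $ c a y  y a c $    match y
  6  $ c a    a c $      match a
Stack after step 6: $ c (top = c).

c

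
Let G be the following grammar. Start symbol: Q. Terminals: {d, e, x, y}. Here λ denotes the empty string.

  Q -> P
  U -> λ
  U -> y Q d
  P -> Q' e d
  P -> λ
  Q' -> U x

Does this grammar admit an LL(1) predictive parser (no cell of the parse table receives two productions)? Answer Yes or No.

FIRST(Q) = {λ, x, y}
FIRST(U) = {λ, y}
FIRST(P) = {λ, x, y}
FIRST(Q') = {x, y}
FOLLOW(Q) = {$, d}
FOLLOW(U) = {x}
FOLLOW(P) = {$, d}
FOLLOW(Q') = {e}
Each cell of M receives at most one production.

Yes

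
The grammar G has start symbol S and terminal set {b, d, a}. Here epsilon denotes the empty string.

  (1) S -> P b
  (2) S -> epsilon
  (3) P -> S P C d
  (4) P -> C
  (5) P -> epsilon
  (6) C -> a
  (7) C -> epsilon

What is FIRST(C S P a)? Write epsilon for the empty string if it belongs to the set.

FIRST(C) = {epsilon, a}
FIRST(S) = {epsilon, a, b, d}  (via P b)
FIRST(P) = {epsilon, a, b, d}  (via S P C d, C)
FIRST(C S P a): take FIRST of each symbol in turn, carrying on past any symbol whose FIRST contains epsilon; result {a, b, d}.

{a, b, d}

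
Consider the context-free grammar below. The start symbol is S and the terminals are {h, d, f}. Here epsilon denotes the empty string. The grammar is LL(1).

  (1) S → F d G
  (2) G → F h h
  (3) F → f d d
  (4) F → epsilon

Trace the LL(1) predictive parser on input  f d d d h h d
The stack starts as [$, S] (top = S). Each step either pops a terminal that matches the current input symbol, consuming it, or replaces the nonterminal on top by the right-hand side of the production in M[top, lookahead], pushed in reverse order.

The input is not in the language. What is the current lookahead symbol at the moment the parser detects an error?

step 1: stack=$ S  input=f d d d h h d $  — expand S → F d G
step 2: stack=$ G d F  input=f d d d h h d $  — expand F → f d d
step 3: stack=$ G d d d f  input=f d d d h h d $  — match f
step 4: stack=$ G d d d  input=d d d h h d $  — match d
step 5: stack=$ G d d  input=d d h h d $  — match d
step 6: stack=$ G d  input=d h h d $  — match d
step 7: stack=$ G  input=h h d $  — expand G → F h h
step 8: stack=$ h h F  input=h h d $  — expand F → epsilon
step 9: stack=$ h h  input=h h d $  — match h
step 10: stack=$ h  input=h d $  — match h
step 11: stack=$  input=d $  — error: stack empty but input remains

d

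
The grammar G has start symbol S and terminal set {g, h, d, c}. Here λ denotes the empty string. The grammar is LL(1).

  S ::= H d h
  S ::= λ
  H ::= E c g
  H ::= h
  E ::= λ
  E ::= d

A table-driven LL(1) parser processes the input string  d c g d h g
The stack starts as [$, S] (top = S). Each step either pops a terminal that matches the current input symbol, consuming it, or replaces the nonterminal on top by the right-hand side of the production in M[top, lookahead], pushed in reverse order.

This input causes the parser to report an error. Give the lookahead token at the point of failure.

g

step 1: stack=$ S  input=d c g d h g $  — expand S ::= H d h
step 2: stack=$ h d H  input=d c g d h g $  — expand H ::= E c g
step 3: stack=$ h d g c E  input=d c g d h g $  — expand E ::= d
step 4: stack=$ h d g c d  input=d c g d h g $  — match d
step 5: stack=$ h d g c  input=c g d h g $  — match c
step 6: stack=$ h d g  input=g d h g $  — match g
step 7: stack=$ h d  input=d h g $  — match d
step 8: stack=$ h  input=h g $  — match h
step 9: stack=$  input=g $  — error: stack empty but input remains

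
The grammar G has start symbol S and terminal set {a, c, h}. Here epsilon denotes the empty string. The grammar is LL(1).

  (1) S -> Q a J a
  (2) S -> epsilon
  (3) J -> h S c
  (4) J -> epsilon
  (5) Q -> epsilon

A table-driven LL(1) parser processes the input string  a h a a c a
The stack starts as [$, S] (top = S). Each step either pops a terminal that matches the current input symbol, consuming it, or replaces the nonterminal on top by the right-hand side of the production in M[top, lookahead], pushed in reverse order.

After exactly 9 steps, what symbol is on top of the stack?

step 1: stack=$ S  input=a h a a c a $  — expand S -> Q a J a
step 2: stack=$ a J a Q  input=a h a a c a $  — expand Q -> epsilon
step 3: stack=$ a J a  input=a h a a c a $  — match a
step 4: stack=$ a J  input=h a a c a $  — expand J -> h S c
step 5: stack=$ a c S h  input=h a a c a $  — match h
step 6: stack=$ a c S  input=a a c a $  — expand S -> Q a J a
step 7: stack=$ a c a J a Q  input=a a c a $  — expand Q -> epsilon
step 8: stack=$ a c a J a  input=a a c a $  — match a
step 9: stack=$ a c a J  input=a c a $  — expand J -> epsilon
Stack after step 9: $ a c a (top = a).

a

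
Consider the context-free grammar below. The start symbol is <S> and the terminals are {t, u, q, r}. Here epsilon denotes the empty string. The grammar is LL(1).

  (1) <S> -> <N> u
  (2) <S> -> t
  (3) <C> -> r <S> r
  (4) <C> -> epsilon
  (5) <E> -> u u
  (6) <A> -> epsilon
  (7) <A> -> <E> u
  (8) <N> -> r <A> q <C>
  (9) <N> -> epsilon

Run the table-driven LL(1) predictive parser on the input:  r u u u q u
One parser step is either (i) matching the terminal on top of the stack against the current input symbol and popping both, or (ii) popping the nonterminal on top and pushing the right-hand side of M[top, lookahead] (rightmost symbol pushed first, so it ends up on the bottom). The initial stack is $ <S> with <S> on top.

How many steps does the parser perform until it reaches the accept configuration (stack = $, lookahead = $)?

11

      Stack            Input          Action
   1  $ <S>            r u u u q u $  expand <S> -> <N> u
   2  $ u <N>          r u u u q u $  expand <N> -> r <A> q <C>
   3  $ u <C> q <A> r  r u u u q u $  match r
   4  $ u <C> q <A>    u u u q u $    expand <A> -> <E> u
   5  $ u <C> q u <E>  u u u q u $    expand <E> -> u u
   6  $ u <C> q u u u  u u u q u $    match u
   7  $ u <C> q u u    u u q u $      match u
   8  $ u <C> q u      u q u $        match u
   9  $ u <C> q        q u $          match q
  10  $ u <C>          u $            expand <C> -> epsilon
  11  $ u              u $            match u
Accept reached after 11 steps.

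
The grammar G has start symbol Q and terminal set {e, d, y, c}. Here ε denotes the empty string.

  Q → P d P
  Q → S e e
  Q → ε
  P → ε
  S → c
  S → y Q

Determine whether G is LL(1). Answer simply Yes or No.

Yes

FIRST(Q) = {ε, c, d, y}
FIRST(P) = {ε}
FIRST(S) = {c, y}
FOLLOW(Q) = {$, e}
FOLLOW(P) = {$, d, e}
FOLLOW(S) = {e}
Each cell of M receives at most one production.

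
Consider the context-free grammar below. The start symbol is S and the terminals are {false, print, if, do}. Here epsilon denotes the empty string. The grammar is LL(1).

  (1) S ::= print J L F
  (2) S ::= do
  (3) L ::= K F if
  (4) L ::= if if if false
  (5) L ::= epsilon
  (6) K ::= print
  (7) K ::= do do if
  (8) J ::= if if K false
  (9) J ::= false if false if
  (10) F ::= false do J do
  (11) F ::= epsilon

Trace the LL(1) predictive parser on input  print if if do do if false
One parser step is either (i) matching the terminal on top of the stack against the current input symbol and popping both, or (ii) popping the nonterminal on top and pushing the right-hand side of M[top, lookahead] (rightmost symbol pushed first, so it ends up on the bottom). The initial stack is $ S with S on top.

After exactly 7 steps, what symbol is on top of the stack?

step 1: stack=$ S  input=print if if do do if false $  — expand S ::= print J L F
step 2: stack=$ F L J print  input=print if if do do if false $  — match print
step 3: stack=$ F L J  input=if if do do if false $  — expand J ::= if if K false
step 4: stack=$ F L false K if if  input=if if do do if false $  — match if
step 5: stack=$ F L false K if  input=if do do if false $  — match if
step 6: stack=$ F L false K  input=do do if false $  — expand K ::= do do if
step 7: stack=$ F L false if do do  input=do do if false $  — match do
Stack after step 7: $ F L false if do (top = do).

do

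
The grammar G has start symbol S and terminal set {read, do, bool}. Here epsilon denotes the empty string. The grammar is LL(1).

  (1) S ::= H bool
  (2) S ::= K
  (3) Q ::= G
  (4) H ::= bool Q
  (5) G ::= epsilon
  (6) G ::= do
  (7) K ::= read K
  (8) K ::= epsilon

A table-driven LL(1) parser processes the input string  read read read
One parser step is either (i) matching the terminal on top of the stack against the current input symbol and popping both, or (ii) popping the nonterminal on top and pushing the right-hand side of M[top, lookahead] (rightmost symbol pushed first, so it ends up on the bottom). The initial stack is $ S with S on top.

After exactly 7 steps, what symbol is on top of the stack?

step 1: stack=$ S  input=read read read $  — expand S ::= K
step 2: stack=$ K  input=read read read $  — expand K ::= read K
step 3: stack=$ K read  input=read read read $  — match read
step 4: stack=$ K  input=read read $  — expand K ::= read K
step 5: stack=$ K read  input=read read $  — match read
step 6: stack=$ K  input=read $  — expand K ::= read K
step 7: stack=$ K read  input=read $  — match read
Stack after step 7: $ K (top = K).

K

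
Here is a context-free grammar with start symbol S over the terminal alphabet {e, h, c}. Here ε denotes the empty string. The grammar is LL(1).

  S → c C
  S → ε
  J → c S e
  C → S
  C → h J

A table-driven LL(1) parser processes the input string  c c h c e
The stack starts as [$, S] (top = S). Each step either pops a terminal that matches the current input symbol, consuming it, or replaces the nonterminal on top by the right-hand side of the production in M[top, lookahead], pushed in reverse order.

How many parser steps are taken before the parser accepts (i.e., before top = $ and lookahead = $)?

step 1: stack=$ S  input=c c h c e $  — expand S → c C
step 2: stack=$ C c  input=c c h c e $  — match c
step 3: stack=$ C  input=c h c e $  — expand C → S
step 4: stack=$ S  input=c h c e $  — expand S → c C
step 5: stack=$ C c  input=c h c e $  — match c
step 6: stack=$ C  input=h c e $  — expand C → h J
step 7: stack=$ J h  input=h c e $  — match h
step 8: stack=$ J  input=c e $  — expand J → c S e
step 9: stack=$ e S c  input=c e $  — match c
step 10: stack=$ e S  input=e $  — expand S → ε
step 11: stack=$ e  input=e $  — match e
Accept reached after 11 steps.

11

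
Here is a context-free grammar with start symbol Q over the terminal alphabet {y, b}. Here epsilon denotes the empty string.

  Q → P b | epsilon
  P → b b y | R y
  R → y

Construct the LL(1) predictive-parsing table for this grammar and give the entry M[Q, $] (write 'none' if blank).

FIRST(R) = {y}
FIRST(P) = {b, y}  (via R y)
FIRST(Q) = {epsilon, b, y}  (via P b)
FOLLOW(Q) includes $ since Q is the start symbol.
FOLLOW(Q): Q appears on no right-hand side. Thus FOLLOW(Q) = {$}.
For Q → P b: FIRST(P b) = {b, y}, so it goes in M[Q, t] for t ∈ {b, y}.
For Q → epsilon: FIRST(epsilon) = {epsilon}, so it goes in M[Q, t] for t ∈ {}; since epsilon ∈ FIRST, also for every t ∈ FOLLOW(Q) = {$}.

Q → epsilon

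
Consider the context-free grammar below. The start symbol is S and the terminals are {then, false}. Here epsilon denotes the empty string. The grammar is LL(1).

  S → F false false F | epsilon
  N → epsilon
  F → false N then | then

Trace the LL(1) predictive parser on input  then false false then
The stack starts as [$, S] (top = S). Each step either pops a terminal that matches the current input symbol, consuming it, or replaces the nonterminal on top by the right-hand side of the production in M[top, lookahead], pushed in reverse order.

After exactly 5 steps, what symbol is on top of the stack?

F

step 1: stack=$ S  input=then false false then $  — expand S → F false false F
step 2: stack=$ F false false F  input=then false false then $  — expand F → then
step 3: stack=$ F false false then  input=then false false then $  — match then
step 4: stack=$ F false false  input=false false then $  — match false
step 5: stack=$ F false  input=false then $  — match false
Stack after step 5: $ F (top = F).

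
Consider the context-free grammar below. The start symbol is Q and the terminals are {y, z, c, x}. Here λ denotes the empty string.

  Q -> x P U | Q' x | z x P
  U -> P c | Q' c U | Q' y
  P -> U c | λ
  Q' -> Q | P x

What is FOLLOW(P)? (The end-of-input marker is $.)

FIRST(Q): from Q->x P U we get {x}; from Q->Q' x we get {c, x, z}; from Q->z x P we get {z}. So FIRST(Q) = {c, x, z}.
FIRST(U): from U->P c we get {c, x, z}; from U->Q' c U we get {c, x, z}; from U->Q' y we get {c, x, z}. So FIRST(U) = {c, x, z}.
FIRST(P): from P->U c we get {c, x, z}; from P->λ we get {λ}. So FIRST(P) = {λ, c, x, z}.
FIRST(Q'): from Q'->Q we get {c, x, z}; from Q'->P x we get {c, x, z}. So FIRST(Q') = {c, x, z}.
FOLLOW(Q) includes $ since Q is the start symbol.
FOLLOW(Q'): in Q->Q' x, Q' is followed by x with FIRST {x}; in U->Q' c U, Q' is followed by c U with FIRST {c}; in U->Q' y, Q' is followed by y with FIRST {y}. Thus FOLLOW(Q') = {c, x, y}.
FOLLOW(Q): in Q'->Q, the suffix after Q is empty, so FOLLOW(Q) ⊇ FOLLOW(Q') = {c, x, y}. Thus FOLLOW(Q) = {$, c, x, y}.
FOLLOW(U): in Q->x P U, the suffix after U is empty, so FOLLOW(U) ⊇ FOLLOW(Q) = {$, c, x, y}; in U->Q' c U, the suffix after U is empty (adds nothing new); in P->U c, U is followed by c with FIRST {c}. Thus FOLLOW(U) = {$, c, x, y}.
FOLLOW(P): in Q->x P U, P is followed by U with FIRST {c, x, z}; in Q->z x P, the suffix after P is empty, so FOLLOW(P) ⊇ FOLLOW(Q) = {$, c, x, y}; in U->P c, P is followed by c with FIRST {c}; in Q'->P x, P is followed by x with FIRST {x}. Thus FOLLOW(P) = {$, c, x, y, z}.

{$, c, x, y, z}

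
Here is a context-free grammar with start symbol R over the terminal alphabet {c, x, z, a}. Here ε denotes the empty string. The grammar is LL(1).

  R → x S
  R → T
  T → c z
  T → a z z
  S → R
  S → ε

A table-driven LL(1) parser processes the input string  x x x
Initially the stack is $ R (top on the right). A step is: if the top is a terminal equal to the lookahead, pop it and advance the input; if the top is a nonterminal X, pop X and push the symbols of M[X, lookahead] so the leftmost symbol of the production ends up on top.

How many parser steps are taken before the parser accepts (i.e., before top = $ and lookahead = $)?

9

     Stack  Input    Action
  1  $ R    x x x $  expand R → x S
  2  $ S x  x x x $  match x
  3  $ S    x x $    expand S → R
  4  $ R    x x $    expand R → x S
  5  $ S x  x x $    match x
  6  $ S    x $      expand S → R
  7  $ R    x $      expand R → x S
  8  $ S x  x $      match x
  9  $ S    $        expand S → ε
Accept reached after 9 steps.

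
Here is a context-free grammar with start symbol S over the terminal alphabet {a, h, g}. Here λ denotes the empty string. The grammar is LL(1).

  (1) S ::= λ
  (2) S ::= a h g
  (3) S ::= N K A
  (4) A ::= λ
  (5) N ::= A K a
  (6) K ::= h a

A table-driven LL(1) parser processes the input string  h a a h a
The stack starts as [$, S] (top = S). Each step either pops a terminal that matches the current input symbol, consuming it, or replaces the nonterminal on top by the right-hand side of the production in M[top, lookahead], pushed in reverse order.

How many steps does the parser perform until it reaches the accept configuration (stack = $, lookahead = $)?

11

      Stack        Input        Action
   1  $ S          h a a h a $  expand S ::= N K A
   2  $ A K N      h a a h a $  expand N ::= A K a
   3  $ A K a K A  h a a h a $  expand A ::= λ
   4  $ A K a K    h a a h a $  expand K ::= h a
   5  $ A K a a h  h a a h a $  match h
   6  $ A K a a    a a h a $    match a
   7  $ A K a      a h a $      match a
   8  $ A K        h a $        expand K ::= h a
   9  $ A a h      h a $        match h
  10  $ A a        a $          match a
  11  $ A          $            expand A ::= λ
Accept reached after 11 steps.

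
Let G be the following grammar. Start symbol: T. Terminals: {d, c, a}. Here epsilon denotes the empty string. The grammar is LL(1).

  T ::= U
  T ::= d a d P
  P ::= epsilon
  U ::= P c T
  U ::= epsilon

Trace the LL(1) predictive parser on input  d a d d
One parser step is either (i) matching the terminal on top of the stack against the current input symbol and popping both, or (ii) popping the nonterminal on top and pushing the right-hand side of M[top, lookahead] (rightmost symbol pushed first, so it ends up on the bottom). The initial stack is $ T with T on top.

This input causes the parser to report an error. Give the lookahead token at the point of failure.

step 1: stack=$ T  input=d a d d $  — expand T ::= d a d P
step 2: stack=$ P d a d  input=d a d d $  — match d
step 3: stack=$ P d a  input=a d d $  — match a
step 4: stack=$ P d  input=d d $  — match d
step 5: stack=$ P  input=d $  — error: M[P, d] is empty

d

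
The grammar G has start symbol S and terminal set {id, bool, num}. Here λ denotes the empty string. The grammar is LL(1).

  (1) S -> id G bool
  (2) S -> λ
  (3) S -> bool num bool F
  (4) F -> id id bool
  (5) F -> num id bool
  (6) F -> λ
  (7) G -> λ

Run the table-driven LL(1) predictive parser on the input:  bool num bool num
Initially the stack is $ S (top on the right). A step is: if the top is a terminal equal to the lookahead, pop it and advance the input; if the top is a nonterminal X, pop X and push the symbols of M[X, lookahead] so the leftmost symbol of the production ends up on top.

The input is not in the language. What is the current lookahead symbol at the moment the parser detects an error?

$

step 1: stack=$ S  input=bool num bool num $  — expand S -> bool num bool F
step 2: stack=$ F bool num bool  input=bool num bool num $  — match bool
step 3: stack=$ F bool num  input=num bool num $  — match num
step 4: stack=$ F bool  input=bool num $  — match bool
step 5: stack=$ F  input=num $  — expand F -> num id bool
step 6: stack=$ bool id num  input=num $  — match num
step 7: stack=$ bool id  input=$  — error: top is terminal id but lookahead is $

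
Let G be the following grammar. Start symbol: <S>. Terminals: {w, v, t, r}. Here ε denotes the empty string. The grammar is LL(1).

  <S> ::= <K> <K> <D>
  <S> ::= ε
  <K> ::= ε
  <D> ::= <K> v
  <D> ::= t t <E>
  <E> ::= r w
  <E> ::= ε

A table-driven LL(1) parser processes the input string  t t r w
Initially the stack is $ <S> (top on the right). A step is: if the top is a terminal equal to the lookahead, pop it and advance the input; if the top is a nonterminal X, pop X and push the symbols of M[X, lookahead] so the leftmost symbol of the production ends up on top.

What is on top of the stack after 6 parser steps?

<E>

     Stack          Input      Action
  1  $ <S>          t t r w $  expand <S> ::= <K> <K> <D>
  2  $ <D> <K> <K>  t t r w $  expand <K> ::= ε
  3  $ <D> <K>      t t r w $  expand <K> ::= ε
  4  $ <D>          t t r w $  expand <D> ::= t t <E>
  5  $ <E> t t      t t r w $  match t
  6  $ <E> t        t r w $    match t
Stack after step 6: $ <E> (top = <E>).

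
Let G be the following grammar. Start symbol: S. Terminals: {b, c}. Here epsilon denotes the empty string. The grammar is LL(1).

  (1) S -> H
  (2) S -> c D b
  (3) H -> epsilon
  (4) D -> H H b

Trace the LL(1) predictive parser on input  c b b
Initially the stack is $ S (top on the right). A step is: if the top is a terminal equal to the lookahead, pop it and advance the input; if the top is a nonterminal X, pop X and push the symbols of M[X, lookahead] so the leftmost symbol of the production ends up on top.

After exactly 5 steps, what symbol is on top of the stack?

b

     Stack      Input    Action
  1  $ S        c b b $  expand S -> c D b
  2  $ b D c    c b b $  match c
  3  $ b D      b b $    expand D -> H H b
  4  $ b b H H  b b $    expand H -> epsilon
  5  $ b b H    b b $    expand H -> epsilon
Stack after step 5: $ b b (top = b).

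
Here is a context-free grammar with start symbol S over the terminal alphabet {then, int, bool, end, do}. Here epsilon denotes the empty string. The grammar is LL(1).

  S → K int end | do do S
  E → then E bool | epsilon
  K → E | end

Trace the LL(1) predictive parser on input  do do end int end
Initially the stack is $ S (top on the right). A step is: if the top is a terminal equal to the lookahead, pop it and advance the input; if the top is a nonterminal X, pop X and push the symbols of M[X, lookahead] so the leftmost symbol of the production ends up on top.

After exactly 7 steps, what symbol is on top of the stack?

     Stack          Input                Action
  1  $ S            do do end int end $  expand S → do do S
  2  $ S do do      do do end int end $  match do
  3  $ S do         do end int end $     match do
  4  $ S            end int end $        expand S → K int end
  5  $ end int K    end int end $        expand K → end
  6  $ end int end  end int end $        match end
  7  $ end int      int end $            match int
Stack after step 7: $ end (top = end).

end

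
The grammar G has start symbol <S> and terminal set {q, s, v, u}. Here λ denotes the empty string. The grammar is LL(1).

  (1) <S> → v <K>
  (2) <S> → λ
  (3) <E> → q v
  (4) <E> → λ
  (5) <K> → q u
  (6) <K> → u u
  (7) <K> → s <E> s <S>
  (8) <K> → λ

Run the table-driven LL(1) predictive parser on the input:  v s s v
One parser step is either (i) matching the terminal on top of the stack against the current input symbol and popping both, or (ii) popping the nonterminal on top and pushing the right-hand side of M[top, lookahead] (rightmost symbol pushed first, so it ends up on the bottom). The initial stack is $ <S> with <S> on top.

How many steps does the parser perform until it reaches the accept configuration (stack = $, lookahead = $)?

9

step 1: stack=$ <S>  input=v s s v $  — expand <S> → v <K>
step 2: stack=$ <K> v  input=v s s v $  — match v
step 3: stack=$ <K>  input=s s v $  — expand <K> → s <E> s <S>
step 4: stack=$ <S> s <E> s  input=s s v $  — match s
step 5: stack=$ <S> s <E>  input=s v $  — expand <E> → λ
step 6: stack=$ <S> s  input=s v $  — match s
step 7: stack=$ <S>  input=v $  — expand <S> → v <K>
step 8: stack=$ <K> v  input=v $  — match v
step 9: stack=$ <K>  input=$  — expand <K> → λ
Accept reached after 9 steps.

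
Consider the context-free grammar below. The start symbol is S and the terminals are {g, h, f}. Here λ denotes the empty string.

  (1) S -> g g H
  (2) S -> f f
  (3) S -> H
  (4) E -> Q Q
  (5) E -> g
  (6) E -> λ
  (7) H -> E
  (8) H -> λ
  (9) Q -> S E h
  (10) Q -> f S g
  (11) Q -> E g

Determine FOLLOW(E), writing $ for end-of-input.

FIRST(S) = {λ, f, g, h}  (via H)
FIRST(E) = {λ, f, g, h}  (via Q Q)
FIRST(H) = {λ, f, g, h}  (via E)
FIRST(Q) = {f, g, h}  (via S E h, E g)
FOLLOW(S) includes $ since S is the start symbol.
FOLLOW(S): in Q->S E h, S is followed by E h with FIRST {f, g, h}; in Q->f S g, S is followed by g with FIRST {g}. Thus FOLLOW(S) = {$, f, g, h}.
FOLLOW(H): in S->g g H, the suffix after H is empty, so FOLLOW(H) ⊇ FOLLOW(S) = {$, f, g, h}; in S->H, the suffix after H is empty, so FOLLOW(H) ⊇ FOLLOW(S) = {$, f, g, h}. Thus FOLLOW(H) = {$, f, g, h}.
FOLLOW(E): in H->E, the suffix after E is empty, so FOLLOW(E) ⊇ FOLLOW(H) = {$, f, g, h}; in Q->S E h, E is followed by h with FIRST {h}; in Q->E g, E is followed by g with FIRST {g}. Thus FOLLOW(E) = {$, f, g, h}.
FOLLOW(Q): in E->Q Q (occurrence 1), Q is followed by Q with FIRST {f, g, h}; in E->Q Q (occurrence 2), the suffix after Q is empty, so FOLLOW(Q) ⊇ FOLLOW(E) = {$, f, g, h}. Thus FOLLOW(Q) = {$, f, g, h}.

{$, f, g, h}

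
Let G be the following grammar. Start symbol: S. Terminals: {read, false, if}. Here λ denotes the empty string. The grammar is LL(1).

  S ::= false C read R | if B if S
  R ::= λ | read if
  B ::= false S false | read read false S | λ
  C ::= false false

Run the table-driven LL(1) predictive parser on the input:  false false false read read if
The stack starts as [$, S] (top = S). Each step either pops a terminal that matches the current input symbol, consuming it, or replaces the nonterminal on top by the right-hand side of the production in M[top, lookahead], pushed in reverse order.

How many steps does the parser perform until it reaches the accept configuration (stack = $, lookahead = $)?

     Stack                 Input                             Action
  1  $ S                   false false false read read if $  expand S ::= false C read R
  2  $ R read C false      false false false read read if $  match false
  3  $ R read C            false false read read if $        expand C ::= false false
  4  $ R read false false  false false read read if $        match false
  5  $ R read false        false read read if $              match false
  6  $ R read              read read if $                    match read
  7  $ R                   read if $                         expand R ::= read if
  8  $ if read             read if $                         match read
  9  $ if                  if $                              match if
Accept reached after 9 steps.

9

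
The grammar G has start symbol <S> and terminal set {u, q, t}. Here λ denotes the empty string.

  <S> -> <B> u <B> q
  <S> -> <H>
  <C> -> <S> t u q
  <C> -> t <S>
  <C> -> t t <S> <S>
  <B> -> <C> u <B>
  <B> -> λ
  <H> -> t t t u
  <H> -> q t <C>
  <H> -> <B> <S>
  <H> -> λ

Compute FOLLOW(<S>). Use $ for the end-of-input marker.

FIRST(<S>) = {λ, q, t, u}  (via <B> u <B> q, <H>)
FIRST(<C>) = {q, t, u}  (via <S> t u q)
FIRST(<B>) = {λ, q, t, u}  (via <C> u <B>)
FIRST(<H>) = {λ, q, t, u}  (via <B> <S>)
FOLLOW(<S>) includes $ since <S> is the start symbol.
FOLLOW(<S>): in <C>-><S> t u q, <S> is followed by t u q with FIRST {t}; in <C>->t <S>, the suffix after <S> is empty, so FOLLOW(<S>) ⊇ FOLLOW(<C>) = {$, q, t, u}; in <C>->t t <S> <S> (occurrence 1), <S> is followed by <S> with FIRST {λ, q, t, u}; in <C>->t t <S> <S> (occurrence 1), the suffix after <S> is nullable, so FOLLOW(<S>) ⊇ FOLLOW(<C>) = {$, q, t, u}; in <C>->t t <S> <S> (occurrence 2), the suffix after <S> is empty, so FOLLOW(<S>) ⊇ FOLLOW(<C>) = {$, q, t, u}; in <H>-><B> <S>, the suffix after <S> is empty, so FOLLOW(<S>) ⊇ FOLLOW(<H>) = {$, q, t, u}. Thus FOLLOW(<S>) = {$, q, t, u}.
FOLLOW(<H>): in <S>-><H>, the suffix after <H> is empty, so FOLLOW(<H>) ⊇ FOLLOW(<S>) = {$, q, t, u}. Thus FOLLOW(<H>) = {$, q, t, u}.
FOLLOW(<C>): in <B>-><C> u <B>, <C> is followed by u <B> with FIRST {u}; in <H>->q t <C>, the suffix after <C> is empty, so FOLLOW(<C>) ⊇ FOLLOW(<H>) = {$, q, t, u}. Thus FOLLOW(<C>) = {$, q, t, u}.
FOLLOW(<B>): in <S>-><B> u <B> q (occurrence 1), <B> is followed by u <B> q with FIRST {u}; in <S>-><B> u <B> q (occurrence 2), <B> is followed by q with FIRST {q}; in <B>-><C> u <B>, the suffix after <B> is empty (adds nothing new); in <H>-><B> <S>, <B> is followed by <S> with FIRST {λ, q, t, u}; in <H>-><B> <S>, the suffix after <B> is nullable, so FOLLOW(<B>) ⊇ FOLLOW(<H>) = {$, q, t, u}. Thus FOLLOW(<B>) = {$, q, t, u}.

{$, q, t, u}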